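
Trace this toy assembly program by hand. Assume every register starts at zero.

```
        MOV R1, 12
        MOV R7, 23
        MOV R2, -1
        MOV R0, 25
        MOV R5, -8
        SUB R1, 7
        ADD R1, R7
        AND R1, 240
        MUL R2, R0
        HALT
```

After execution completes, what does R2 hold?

-25

R1=12
R7=23
R2=-1
R0=25
R5=-8
R1=12-7=5
R1=5+23=28
R1=28&240=16
R2=(-1)*25=-25
halt.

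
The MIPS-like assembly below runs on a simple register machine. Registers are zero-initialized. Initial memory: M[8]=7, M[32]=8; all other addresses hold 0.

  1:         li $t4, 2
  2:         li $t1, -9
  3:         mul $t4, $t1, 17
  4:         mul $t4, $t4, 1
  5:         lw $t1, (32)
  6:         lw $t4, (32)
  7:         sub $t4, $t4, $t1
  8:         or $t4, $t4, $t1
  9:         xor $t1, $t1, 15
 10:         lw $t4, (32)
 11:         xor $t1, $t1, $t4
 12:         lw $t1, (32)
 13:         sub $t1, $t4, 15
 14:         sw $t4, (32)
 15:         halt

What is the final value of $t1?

li $t4, 2 → $t4=2
li $t1, -9 → $t1=-9
mul $t4, $t1, 17 → $t4=(-9)*17=-153
mul $t4, $t4, 1 → $t4=(-153)*1=-153
lw $t1, (32) → $t1=M[32]=8
lw $t4, (32) → $t4=M[32]=8
sub $t4, $t4, $t1 → $t4=8-8=0
or $t4, $t4, $t1 → $t4=0|8=8
xor $t1, $t1, 15 → $t1=8^15=7
lw $t4, (32) → $t4=M[32]=8
xor $t1, $t1, $t4 → $t1=7^8=15
lw $t1, (32) → $t1=M[32]=8
sub $t1, $t4, 15 → $t1=8-15=-7
sw $t4, (32) → M[32]=8
halt.

-7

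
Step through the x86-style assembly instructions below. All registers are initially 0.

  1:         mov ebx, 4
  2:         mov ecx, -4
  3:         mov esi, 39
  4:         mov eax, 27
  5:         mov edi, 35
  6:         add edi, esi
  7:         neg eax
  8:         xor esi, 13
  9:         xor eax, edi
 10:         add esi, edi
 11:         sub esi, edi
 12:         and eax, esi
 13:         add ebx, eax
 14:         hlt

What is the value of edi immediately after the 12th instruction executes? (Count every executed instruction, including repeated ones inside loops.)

ebx=4
ecx=-4
esi=39
eax=27
edi=35
edi=35+39=74
eax=-(27)=-27
esi=39^13=42
eax=(-27)^74=-81
esi=42+74=116
esi=116-74=42
eax=(-81)&42=42
After step 12: edi = 74.

74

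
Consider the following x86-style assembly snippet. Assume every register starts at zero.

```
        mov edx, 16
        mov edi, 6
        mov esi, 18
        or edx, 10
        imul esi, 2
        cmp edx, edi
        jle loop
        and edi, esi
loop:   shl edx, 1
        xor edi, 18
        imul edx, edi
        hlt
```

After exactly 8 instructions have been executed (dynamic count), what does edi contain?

edx=16
edi=6
esi=18
edx=16|10=26
esi=18*2=36
cmp edx, edi  (cmp 26,6)
jle loop: not taken
edi=6&36=4
After step 8: edi = 4.

4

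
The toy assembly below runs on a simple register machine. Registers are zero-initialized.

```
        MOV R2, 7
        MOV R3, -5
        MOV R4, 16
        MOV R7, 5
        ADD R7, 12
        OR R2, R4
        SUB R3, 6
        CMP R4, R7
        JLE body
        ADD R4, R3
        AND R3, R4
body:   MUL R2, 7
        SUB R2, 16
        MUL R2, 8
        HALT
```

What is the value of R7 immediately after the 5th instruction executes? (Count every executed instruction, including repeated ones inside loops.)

17

MOV R2, 7 → R2=7
MOV R3, -5 → R3=-5
MOV R4, 16 → R4=16
MOV R7, 5 → R7=5
ADD R7, 12 → R7=5+12=17
After step 5: R7 = 17.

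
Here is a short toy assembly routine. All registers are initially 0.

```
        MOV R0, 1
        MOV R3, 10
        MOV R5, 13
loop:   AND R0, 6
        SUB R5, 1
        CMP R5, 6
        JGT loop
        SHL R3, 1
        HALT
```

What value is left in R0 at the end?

MOV R0, 1 → R0=1
MOV R3, 10 → R3=10
MOV R5, 13 → R5=13
AND R0, 6 → R0=1&6=0
SUB R5, 1 → R5=13-1=12
CMP R5, 6  (cmp 12,6)
JGT loop: taken
AND R0, 6 → R0=0&6=0
SUB R5, 1 → R5=12-1=11
CMP R5, 6  (cmp 11,6)
JGT loop: taken
AND R0, 6 → R0=0&6=0
SUB R5, 1 → R5=11-1=10
CMP R5, 6  (cmp 10,6)
JGT loop: taken
AND R0, 6 → R0=0&6=0
SUB R5, 1 → R5=10-1=9
CMP R5, 6  (cmp 9,6)
JGT loop: taken
AND R0, 6 → R0=0&6=0
SUB R5, 1 → R5=9-1=8
CMP R5, 6  (cmp 8,6)
JGT loop: taken
AND R0, 6 → R0=0&6=0
SUB R5, 1 → R5=8-1=7
CMP R5, 6  (cmp 7,6)
JGT loop: taken
AND R0, 6 → R0=0&6=0
SUB R5, 1 → R5=7-1=6
CMP R5, 6  (cmp 6,6)
JGT loop: not taken
SHL R3, 1 → R3=10<<1=20
halt.

0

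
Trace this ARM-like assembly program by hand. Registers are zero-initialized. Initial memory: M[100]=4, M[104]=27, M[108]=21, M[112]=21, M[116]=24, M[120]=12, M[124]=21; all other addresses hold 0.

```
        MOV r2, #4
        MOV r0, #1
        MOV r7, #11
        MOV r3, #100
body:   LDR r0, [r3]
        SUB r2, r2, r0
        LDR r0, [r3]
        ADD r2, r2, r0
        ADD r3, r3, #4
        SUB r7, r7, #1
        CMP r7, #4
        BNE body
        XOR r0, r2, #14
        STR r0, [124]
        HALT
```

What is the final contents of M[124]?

r2=4
r0=1
r7=11
r3=100
r0=M[100]=4
r2=4-4=0
r0=M[100]=4
r2=0+4=4
r3=100+4=104
r7=11-1=10
CMP r7, #4  (cmp 10,4)
BNE body: taken
r0=M[104]=27
r2=4-27=-23
r0=M[104]=27
r2=(-23)+27=4
r3=104+4=108
r7=10-1=9
CMP r7, #4  (cmp 9,4)
BNE body: taken
r0=M[108]=21
r2=4-21=-17
r0=M[108]=21
r2=(-17)+21=4
r3=108+4=112
r7=9-1=8
CMP r7, #4  (cmp 8,4)
BNE body: taken
r0=M[112]=21
r2=4-21=-17
r0=M[112]=21
r2=(-17)+21=4
r3=112+4=116
r7=8-1=7
CMP r7, #4  (cmp 7,4)
BNE body: taken
r0=M[116]=24
r2=4-24=-20
r0=M[116]=24
r2=(-20)+24=4
r3=116+4=120
r7=7-1=6
CMP r7, #4  (cmp 6,4)
BNE body: taken
r0=M[120]=12
r2=4-12=-8
r0=M[120]=12
r2=(-8)+12=4
r3=120+4=124
r7=6-1=5
CMP r7, #4  (cmp 5,4)
BNE body: taken
r0=M[124]=21
r2=4-21=-17
r0=M[124]=21
r2=(-17)+21=4
r3=124+4=128
r7=5-1=4
CMP r7, #4  (cmp 4,4)
BNE body: not taken
r0=4^14=10
STR r0, [124] → M[124]=10
halt.

10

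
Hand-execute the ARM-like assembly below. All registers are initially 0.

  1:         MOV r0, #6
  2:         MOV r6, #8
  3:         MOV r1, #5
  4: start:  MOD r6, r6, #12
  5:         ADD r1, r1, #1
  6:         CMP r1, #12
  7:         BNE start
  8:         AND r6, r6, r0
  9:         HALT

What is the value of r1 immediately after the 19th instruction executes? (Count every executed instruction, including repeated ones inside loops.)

9

MOV r0, #6 → r0=6
MOV r6, #8 → r6=8
MOV r1, #5 → r1=5
MOD r6, r6, #12 → r6=8%12=8
ADD r1, r1, #1 → r1=5+1=6
CMP r1, #12  (cmp 6,12)
BNE start: taken
MOD r6, r6, #12 → r6=8%12=8
ADD r1, r1, #1 → r1=6+1=7
CMP r1, #12  (cmp 7,12)
BNE start: taken
MOD r6, r6, #12 → r6=8%12=8
ADD r1, r1, #1 → r1=7+1=8
CMP r1, #12  (cmp 8,12)
BNE start: taken
MOD r6, r6, #12 → r6=8%12=8
ADD r1, r1, #1 → r1=8+1=9
CMP r1, #12  (cmp 9,12)
BNE start: taken
After step 19: r1 = 9.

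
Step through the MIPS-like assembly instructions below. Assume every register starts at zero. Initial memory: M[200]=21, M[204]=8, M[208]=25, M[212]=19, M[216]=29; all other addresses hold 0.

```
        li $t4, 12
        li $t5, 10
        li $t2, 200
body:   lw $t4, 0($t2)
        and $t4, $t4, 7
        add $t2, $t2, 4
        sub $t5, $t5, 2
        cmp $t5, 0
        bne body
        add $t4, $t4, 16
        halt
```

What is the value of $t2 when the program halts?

after li $t4, 12: $t4=12
after li $t5, 10: $t5=10
after li $t2, 200: $t2=200
after lw $t4, 0($t2): $t4=M[200]=21
after and $t4, $t4, 7: $t4=21&7=5
after add $t2, $t2, 4: $t2=200+4=204
after sub $t5, $t5, 2: $t5=10-2=8
cmp $t5, 0  (cmp 8,0)
bne body: taken
after lw $t4, 0($t2): $t4=M[204]=8
after and $t4, $t4, 7: $t4=8&7=0
after add $t2, $t2, 4: $t2=204+4=208
after sub $t5, $t5, 2: $t5=8-2=6
cmp $t5, 0  (cmp 6,0)
bne body: taken
after lw $t4, 0($t2): $t4=M[208]=25
after and $t4, $t4, 7: $t4=25&7=1
after add $t2, $t2, 4: $t2=208+4=212
after sub $t5, $t5, 2: $t5=6-2=4
cmp $t5, 0  (cmp 4,0)
bne body: taken
after lw $t4, 0($t2): $t4=M[212]=19
after and $t4, $t4, 7: $t4=19&7=3
after add $t2, $t2, 4: $t2=212+4=216
after sub $t5, $t5, 2: $t5=4-2=2
cmp $t5, 0  (cmp 2,0)
bne body: taken
after lw $t4, 0($t2): $t4=M[216]=29
after and $t4, $t4, 7: $t4=29&7=5
after add $t2, $t2, 4: $t2=216+4=220
after sub $t5, $t5, 2: $t5=2-2=0
cmp $t5, 0  (cmp 0,0)
bne body: not taken
after add $t4, $t4, 16: $t4=5+16=21
halt.

220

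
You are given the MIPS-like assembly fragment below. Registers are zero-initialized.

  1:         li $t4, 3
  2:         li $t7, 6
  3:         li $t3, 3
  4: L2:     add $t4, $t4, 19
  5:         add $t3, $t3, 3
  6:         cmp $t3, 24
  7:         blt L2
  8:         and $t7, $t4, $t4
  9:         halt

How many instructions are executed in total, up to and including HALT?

33

$t4=3
$t7=6
$t3=3
$t4=3+19=22
$t3=3+3=6
cmp $t3, 24  (cmp 6,24)
blt L2: taken
$t4=22+19=41
$t3=6+3=9
cmp $t3, 24  (cmp 9,24)
blt L2: taken
$t4=41+19=60
$t3=9+3=12
cmp $t3, 24  (cmp 12,24)
blt L2: taken
$t4=60+19=79
$t3=12+3=15
cmp $t3, 24  (cmp 15,24)
blt L2: taken
$t4=79+19=98
$t3=15+3=18
cmp $t3, 24  (cmp 18,24)
blt L2: taken
$t4=98+19=117
$t3=18+3=21
cmp $t3, 24  (cmp 21,24)
blt L2: taken
$t4=117+19=136
$t3=21+3=24
cmp $t3, 24  (cmp 24,24)
blt L2: not taken
$t7=136&136=136
halt.
Total executed instructions: 33.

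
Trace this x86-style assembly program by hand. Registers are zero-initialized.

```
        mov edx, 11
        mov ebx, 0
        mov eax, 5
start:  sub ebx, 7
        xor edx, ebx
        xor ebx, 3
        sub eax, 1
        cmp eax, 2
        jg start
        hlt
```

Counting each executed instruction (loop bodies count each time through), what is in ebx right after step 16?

-23

mov edx, 11 → edx=11
mov ebx, 0 → ebx=0
mov eax, 5 → eax=5
sub ebx, 7 → ebx=0-7=-7
xor edx, ebx → edx=11^(-7)=-14
xor ebx, 3 → ebx=(-7)^3=-6
sub eax, 1 → eax=5-1=4
cmp eax, 2  (cmp 4,2)
jg start: taken
sub ebx, 7 → ebx=(-6)-7=-13
xor edx, ebx → edx=(-14)^(-13)=1
xor ebx, 3 → ebx=(-13)^3=-16
sub eax, 1 → eax=4-1=3
cmp eax, 2  (cmp 3,2)
jg start: taken
sub ebx, 7 → ebx=(-16)-7=-23
After step 16: ebx = -23.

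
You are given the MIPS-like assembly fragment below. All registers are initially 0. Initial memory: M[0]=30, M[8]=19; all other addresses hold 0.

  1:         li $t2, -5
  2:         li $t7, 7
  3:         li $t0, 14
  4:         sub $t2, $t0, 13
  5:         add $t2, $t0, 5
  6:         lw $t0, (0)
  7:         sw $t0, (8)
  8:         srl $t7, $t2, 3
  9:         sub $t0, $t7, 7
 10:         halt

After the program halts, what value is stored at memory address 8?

$t2=-5
$t7=7
$t0=14
$t2=14-13=1
$t2=14+5=19
$t0=M[0]=30
sw $t0, (8) → M[8]=30
$t7=19>>3=2
$t0=2-7=-5
halt.

30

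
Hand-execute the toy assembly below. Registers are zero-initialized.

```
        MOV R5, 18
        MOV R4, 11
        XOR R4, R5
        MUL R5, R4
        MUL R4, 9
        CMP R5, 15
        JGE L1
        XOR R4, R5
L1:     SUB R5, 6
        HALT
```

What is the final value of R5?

after MOV R5, 18: R5=18
after MOV R4, 11: R4=11
after XOR R4, R5: R4=11^18=25
after MUL R5, R4: R5=18*25=450
after MUL R4, 9: R4=25*9=225
CMP R5, 15  (cmp 450,15)
JGE L1: taken
after SUB R5, 6: R5=450-6=444
halt.

444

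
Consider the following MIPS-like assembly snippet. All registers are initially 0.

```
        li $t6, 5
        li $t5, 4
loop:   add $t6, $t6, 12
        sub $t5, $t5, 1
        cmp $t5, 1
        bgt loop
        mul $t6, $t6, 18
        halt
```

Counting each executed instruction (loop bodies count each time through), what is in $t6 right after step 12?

after li $t6, 5: $t6=5
after li $t5, 4: $t5=4
after add $t6, $t6, 12: $t6=5+12=17
after sub $t5, $t5, 1: $t5=4-1=3
cmp $t5, 1  (cmp 3,1)
bgt loop: taken
after add $t6, $t6, 12: $t6=17+12=29
after sub $t5, $t5, 1: $t5=3-1=2
cmp $t5, 1  (cmp 2,1)
bgt loop: taken
after add $t6, $t6, 12: $t6=29+12=41
after sub $t5, $t5, 1: $t5=2-1=1
After step 12: $t6 = 41.

41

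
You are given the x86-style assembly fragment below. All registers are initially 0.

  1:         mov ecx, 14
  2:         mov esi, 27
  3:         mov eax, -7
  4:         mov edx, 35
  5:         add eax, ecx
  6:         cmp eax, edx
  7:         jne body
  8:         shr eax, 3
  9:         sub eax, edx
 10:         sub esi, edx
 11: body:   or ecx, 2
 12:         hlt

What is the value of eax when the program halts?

7

mov ecx, 14 → ecx=14
mov esi, 27 → esi=27
mov eax, -7 → eax=-7
mov edx, 35 → edx=35
add eax, ecx → eax=(-7)+14=7
cmp eax, edx  (cmp 7,35)
jne body: taken
or ecx, 2 → ecx=14|2=14
halt.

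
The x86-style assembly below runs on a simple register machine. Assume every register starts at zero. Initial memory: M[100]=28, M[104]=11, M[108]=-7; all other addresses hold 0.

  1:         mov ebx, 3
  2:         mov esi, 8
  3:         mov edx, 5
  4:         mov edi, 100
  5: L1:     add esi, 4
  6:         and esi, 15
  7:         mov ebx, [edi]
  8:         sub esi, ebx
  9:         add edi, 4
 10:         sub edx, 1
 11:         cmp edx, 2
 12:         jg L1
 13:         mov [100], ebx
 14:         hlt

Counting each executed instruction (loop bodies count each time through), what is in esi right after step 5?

12

ebx=3
esi=8
edx=5
edi=100
esi=8+4=12
After step 5: esi = 12.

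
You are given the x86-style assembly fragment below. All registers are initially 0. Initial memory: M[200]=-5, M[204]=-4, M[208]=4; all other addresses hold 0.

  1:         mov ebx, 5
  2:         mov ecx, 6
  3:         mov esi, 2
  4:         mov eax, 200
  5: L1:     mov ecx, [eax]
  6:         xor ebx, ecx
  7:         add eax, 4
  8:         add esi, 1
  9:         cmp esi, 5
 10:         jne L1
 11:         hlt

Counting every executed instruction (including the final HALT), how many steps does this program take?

23

ebx=5
ecx=6
esi=2
eax=200
ecx=M[200]=-5
ebx=5^(-5)=-2
eax=200+4=204
esi=2+1=3
cmp esi, 5  (cmp 3,5)
jne L1: taken
ecx=M[204]=-4
ebx=(-2)^(-4)=2
eax=204+4=208
esi=3+1=4
cmp esi, 5  (cmp 4,5)
jne L1: taken
ecx=M[208]=4
ebx=2^4=6
eax=208+4=212
esi=4+1=5
cmp esi, 5  (cmp 5,5)
jne L1: not taken
halt.
Total executed instructions: 23.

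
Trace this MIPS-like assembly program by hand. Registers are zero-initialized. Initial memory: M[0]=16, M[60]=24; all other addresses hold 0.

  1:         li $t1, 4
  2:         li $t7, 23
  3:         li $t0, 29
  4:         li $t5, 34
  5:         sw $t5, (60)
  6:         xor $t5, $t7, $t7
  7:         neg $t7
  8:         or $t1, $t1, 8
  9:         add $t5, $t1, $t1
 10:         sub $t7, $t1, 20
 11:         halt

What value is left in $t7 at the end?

-8

$t1=4
$t7=23
$t0=29
$t5=34
sw $t5, (60) → M[60]=34
$t5=23^23=0
$t7=-(23)=-23
$t1=4|8=12
$t5=12+12=24
$t7=12-20=-8
halt.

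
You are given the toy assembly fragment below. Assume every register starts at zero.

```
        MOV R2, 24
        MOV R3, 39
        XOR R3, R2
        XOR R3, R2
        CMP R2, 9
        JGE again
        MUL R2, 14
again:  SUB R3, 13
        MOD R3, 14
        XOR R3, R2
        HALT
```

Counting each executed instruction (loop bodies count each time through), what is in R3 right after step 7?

after MOV R2, 24: R2=24
after MOV R3, 39: R3=39
after XOR R3, R2: R3=39^24=63
after XOR R3, R2: R3=63^24=39
CMP R2, 9  (cmp 24,9)
JGE again: taken
after SUB R3, 13: R3=39-13=26
After step 7: R3 = 26.

26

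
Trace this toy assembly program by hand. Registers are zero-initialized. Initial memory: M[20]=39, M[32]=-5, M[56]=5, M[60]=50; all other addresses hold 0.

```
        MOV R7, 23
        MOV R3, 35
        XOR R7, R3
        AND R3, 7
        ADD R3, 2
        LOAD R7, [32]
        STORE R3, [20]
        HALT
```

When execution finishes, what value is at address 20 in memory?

MOV R7, 23 → R7=23
MOV R3, 35 → R3=35
XOR R7, R3 → R7=23^35=52
AND R3, 7 → R3=35&7=3
ADD R3, 2 → R3=3+2=5
LOAD R7, [32] → R7=M[32]=-5
STORE R3, [20] → M[20]=5
halt.

5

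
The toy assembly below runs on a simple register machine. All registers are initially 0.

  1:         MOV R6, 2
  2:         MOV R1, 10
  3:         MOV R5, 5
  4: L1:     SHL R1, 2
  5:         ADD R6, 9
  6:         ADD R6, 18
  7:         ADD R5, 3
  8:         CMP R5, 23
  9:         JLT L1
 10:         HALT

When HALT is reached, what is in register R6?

after MOV R6, 2: R6=2
after MOV R1, 10: R1=10
after MOV R5, 5: R5=5
after SHL R1, 2: R1=10<<2=40
after ADD R6, 9: R6=2+9=11
after ADD R6, 18: R6=11+18=29
after ADD R5, 3: R5=5+3=8
CMP R5, 23  (cmp 8,23)
JLT L1: taken
after SHL R1, 2: R1=40<<2=160
after ADD R6, 9: R6=29+9=38
after ADD R6, 18: R6=38+18=56
after ADD R5, 3: R5=8+3=11
CMP R5, 23  (cmp 11,23)
JLT L1: taken
after SHL R1, 2: R1=160<<2=640
after ADD R6, 9: R6=56+9=65
after ADD R6, 18: R6=65+18=83
after ADD R5, 3: R5=11+3=14
CMP R5, 23  (cmp 14,23)
JLT L1: taken
after SHL R1, 2: R1=640<<2=2560
after ADD R6, 9: R6=83+9=92
after ADD R6, 18: R6=92+18=110
after ADD R5, 3: R5=14+3=17
CMP R5, 23  (cmp 17,23)
JLT L1: taken
after SHL R1, 2: R1=2560<<2=10240
after ADD R6, 9: R6=110+9=119
after ADD R6, 18: R6=119+18=137
after ADD R5, 3: R5=17+3=20
CMP R5, 23  (cmp 20,23)
JLT L1: taken
after SHL R1, 2: R1=10240<<2=40960
after ADD R6, 9: R6=137+9=146
after ADD R6, 18: R6=146+18=164
after ADD R5, 3: R5=20+3=23
CMP R5, 23  (cmp 23,23)
JLT L1: not taken
halt.

164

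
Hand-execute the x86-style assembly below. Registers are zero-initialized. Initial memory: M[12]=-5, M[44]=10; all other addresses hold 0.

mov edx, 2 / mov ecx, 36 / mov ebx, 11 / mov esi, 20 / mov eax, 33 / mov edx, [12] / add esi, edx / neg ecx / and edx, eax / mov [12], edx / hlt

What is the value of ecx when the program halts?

edx=2
ecx=36
ebx=11
esi=20
eax=33
edx=M[12]=-5
esi=20+(-5)=15
ecx=-(36)=-36
edx=(-5)&33=33
mov [12], edx → M[12]=33
halt.

-36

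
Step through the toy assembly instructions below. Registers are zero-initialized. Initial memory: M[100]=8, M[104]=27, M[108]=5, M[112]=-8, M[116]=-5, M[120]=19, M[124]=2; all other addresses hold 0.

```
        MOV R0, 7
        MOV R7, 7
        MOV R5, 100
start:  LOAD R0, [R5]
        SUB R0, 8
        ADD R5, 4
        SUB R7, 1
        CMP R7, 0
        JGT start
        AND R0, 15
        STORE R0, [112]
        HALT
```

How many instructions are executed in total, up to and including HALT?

R0=7
R7=7
R5=100
R0=M[100]=8
R0=8-8=0
R5=100+4=104
R7=7-1=6
CMP R7, 0  (cmp 6,0)
JGT start: taken
R0=M[104]=27
R0=27-8=19
R5=104+4=108
R7=6-1=5
CMP R7, 0  (cmp 5,0)
JGT start: taken
R0=M[108]=5
R0=5-8=-3
R5=108+4=112
R7=5-1=4
CMP R7, 0  (cmp 4,0)
JGT start: taken
R0=M[112]=-8
R0=(-8)-8=-16
R5=112+4=116
R7=4-1=3
CMP R7, 0  (cmp 3,0)
JGT start: taken
R0=M[116]=-5
R0=(-5)-8=-13
R5=116+4=120
R7=3-1=2
CMP R7, 0  (cmp 2,0)
JGT start: taken
R0=M[120]=19
R0=19-8=11
R5=120+4=124
R7=2-1=1
CMP R7, 0  (cmp 1,0)
JGT start: taken
R0=M[124]=2
R0=2-8=-6
R5=124+4=128
R7=1-1=0
CMP R7, 0  (cmp 0,0)
JGT start: not taken
R0=(-6)&15=10
STORE R0, [112] → M[112]=10
halt.
Total executed instructions: 48.

48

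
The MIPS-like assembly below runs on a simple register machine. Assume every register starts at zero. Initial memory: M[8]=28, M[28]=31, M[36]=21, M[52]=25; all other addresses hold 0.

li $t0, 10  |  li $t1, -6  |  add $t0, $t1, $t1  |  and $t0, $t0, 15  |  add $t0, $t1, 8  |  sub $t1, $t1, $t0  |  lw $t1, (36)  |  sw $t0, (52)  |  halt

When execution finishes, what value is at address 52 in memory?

2

$t0=10
$t1=-6
$t0=(-6)+(-6)=-12
$t0=(-12)&15=4
$t0=(-6)+8=2
$t1=(-6)-2=-8
$t1=M[36]=21
sw $t0, (52) → M[52]=2
halt.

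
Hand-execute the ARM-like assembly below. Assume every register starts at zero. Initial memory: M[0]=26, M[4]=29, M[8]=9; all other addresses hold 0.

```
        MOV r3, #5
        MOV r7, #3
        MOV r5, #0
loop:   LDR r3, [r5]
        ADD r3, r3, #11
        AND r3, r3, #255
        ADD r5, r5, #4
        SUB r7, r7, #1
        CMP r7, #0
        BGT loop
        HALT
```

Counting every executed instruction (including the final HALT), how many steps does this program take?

r3=5
r7=3
r5=0
r3=M[0]=26
r3=26+11=37
r3=37&255=37
r5=0+4=4
r7=3-1=2
CMP r7, #0  (cmp 2,0)
BGT loop: taken
r3=M[4]=29
r3=29+11=40
r3=40&255=40
r5=4+4=8
r7=2-1=1
CMP r7, #0  (cmp 1,0)
BGT loop: taken
r3=M[8]=9
r3=9+11=20
r3=20&255=20
r5=8+4=12
r7=1-1=0
CMP r7, #0  (cmp 0,0)
BGT loop: not taken
halt.
Total executed instructions: 25.

25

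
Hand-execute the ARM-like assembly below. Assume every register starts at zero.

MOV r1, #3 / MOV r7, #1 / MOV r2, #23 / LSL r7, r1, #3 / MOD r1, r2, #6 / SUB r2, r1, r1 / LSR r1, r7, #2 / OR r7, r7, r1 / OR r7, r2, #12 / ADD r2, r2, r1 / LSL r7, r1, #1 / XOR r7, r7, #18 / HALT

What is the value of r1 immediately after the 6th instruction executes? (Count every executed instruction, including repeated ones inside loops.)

5

after MOV r1, #3: r1=3
after MOV r7, #1: r7=1
after MOV r2, #23: r2=23
after LSL r7, r1, #3: r7=3<<3=24
after MOD r1, r2, #6: r1=23%6=5
after SUB r2, r1, r1: r2=5-5=0
After step 6: r1 = 5.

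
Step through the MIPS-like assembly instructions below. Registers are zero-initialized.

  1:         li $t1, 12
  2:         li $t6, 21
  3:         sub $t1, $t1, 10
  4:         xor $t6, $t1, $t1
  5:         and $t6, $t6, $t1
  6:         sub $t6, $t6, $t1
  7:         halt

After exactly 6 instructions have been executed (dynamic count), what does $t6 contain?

after li $t1, 12: $t1=12
after li $t6, 21: $t6=21
after sub $t1, $t1, 10: $t1=12-10=2
after xor $t6, $t1, $t1: $t6=2^2=0
after and $t6, $t6, $t1: $t6=0&2=0
after sub $t6, $t6, $t1: $t6=0-2=-2
After step 6: $t6 = -2.

-2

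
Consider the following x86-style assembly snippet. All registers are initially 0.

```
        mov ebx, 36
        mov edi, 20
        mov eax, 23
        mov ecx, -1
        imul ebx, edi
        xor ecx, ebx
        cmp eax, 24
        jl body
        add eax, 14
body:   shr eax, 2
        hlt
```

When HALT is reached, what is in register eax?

5

mov ebx, 36 → ebx=36
mov edi, 20 → edi=20
mov eax, 23 → eax=23
mov ecx, -1 → ecx=-1
imul ebx, edi → ebx=36*20=720
xor ecx, ebx → ecx=(-1)^720=-721
cmp eax, 24  (cmp 23,24)
jl body: taken
shr eax, 2 → eax=23>>2=5
halt.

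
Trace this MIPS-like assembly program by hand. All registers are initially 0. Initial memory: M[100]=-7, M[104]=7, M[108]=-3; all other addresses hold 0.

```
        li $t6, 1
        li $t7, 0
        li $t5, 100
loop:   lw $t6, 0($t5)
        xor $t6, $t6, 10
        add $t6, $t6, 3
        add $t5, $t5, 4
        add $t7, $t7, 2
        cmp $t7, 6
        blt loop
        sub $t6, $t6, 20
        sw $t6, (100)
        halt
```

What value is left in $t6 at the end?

-26

after li $t6, 1: $t6=1
after li $t7, 0: $t7=0
after li $t5, 100: $t5=100
after lw $t6, 0($t5): $t6=M[100]=-7
after xor $t6, $t6, 10: $t6=(-7)^10=-13
after add $t6, $t6, 3: $t6=(-13)+3=-10
after add $t5, $t5, 4: $t5=100+4=104
after add $t7, $t7, 2: $t7=0+2=2
cmp $t7, 6  (cmp 2,6)
blt loop: taken
after lw $t6, 0($t5): $t6=M[104]=7
after xor $t6, $t6, 10: $t6=7^10=13
after add $t6, $t6, 3: $t6=13+3=16
after add $t5, $t5, 4: $t5=104+4=108
after add $t7, $t7, 2: $t7=2+2=4
cmp $t7, 6  (cmp 4,6)
blt loop: taken
after lw $t6, 0($t5): $t6=M[108]=-3
after xor $t6, $t6, 10: $t6=(-3)^10=-9
after add $t6, $t6, 3: $t6=(-9)+3=-6
after add $t5, $t5, 4: $t5=108+4=112
after add $t7, $t7, 2: $t7=4+2=6
cmp $t7, 6  (cmp 6,6)
blt loop: not taken
after sub $t6, $t6, 20: $t6=(-6)-20=-26
sw $t6, (100) → M[100]=-26
halt.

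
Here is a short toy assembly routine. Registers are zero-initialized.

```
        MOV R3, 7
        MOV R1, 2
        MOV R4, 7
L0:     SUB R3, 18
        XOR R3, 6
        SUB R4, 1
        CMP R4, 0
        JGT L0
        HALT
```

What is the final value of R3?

-109

after MOV R3, 7: R3=7
after MOV R1, 2: R1=2
after MOV R4, 7: R4=7
after SUB R3, 18: R3=7-18=-11
after XOR R3, 6: R3=(-11)^6=-13
after SUB R4, 1: R4=7-1=6
CMP R4, 0  (cmp 6,0)
JGT L0: taken
after SUB R3, 18: R3=(-13)-18=-31
after XOR R3, 6: R3=(-31)^6=-25
after SUB R4, 1: R4=6-1=5
CMP R4, 0  (cmp 5,0)
JGT L0: taken
after SUB R3, 18: R3=(-25)-18=-43
after XOR R3, 6: R3=(-43)^6=-45
after SUB R4, 1: R4=5-1=4
CMP R4, 0  (cmp 4,0)
JGT L0: taken
after SUB R3, 18: R3=(-45)-18=-63
after XOR R3, 6: R3=(-63)^6=-57
after SUB R4, 1: R4=4-1=3
CMP R4, 0  (cmp 3,0)
JGT L0: taken
after SUB R3, 18: R3=(-57)-18=-75
after XOR R3, 6: R3=(-75)^6=-77
after SUB R4, 1: R4=3-1=2
CMP R4, 0  (cmp 2,0)
JGT L0: taken
after SUB R3, 18: R3=(-77)-18=-95
after XOR R3, 6: R3=(-95)^6=-89
after SUB R4, 1: R4=2-1=1
CMP R4, 0  (cmp 1,0)
JGT L0: taken
after SUB R3, 18: R3=(-89)-18=-107
after XOR R3, 6: R3=(-107)^6=-109
after SUB R4, 1: R4=1-1=0
CMP R4, 0  (cmp 0,0)
JGT L0: not taken
halt.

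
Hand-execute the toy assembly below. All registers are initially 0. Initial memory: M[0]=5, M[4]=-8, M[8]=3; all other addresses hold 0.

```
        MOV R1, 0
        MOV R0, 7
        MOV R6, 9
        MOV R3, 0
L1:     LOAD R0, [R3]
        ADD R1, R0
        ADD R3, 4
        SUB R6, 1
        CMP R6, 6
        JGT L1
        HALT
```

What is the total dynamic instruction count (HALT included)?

23

MOV R1, 0 → R1=0
MOV R0, 7 → R0=7
MOV R6, 9 → R6=9
MOV R3, 0 → R3=0
LOAD R0, [R3] → R0=M[0]=5
ADD R1, R0 → R1=0+5=5
ADD R3, 4 → R3=0+4=4
SUB R6, 1 → R6=9-1=8
CMP R6, 6  (cmp 8,6)
JGT L1: taken
LOAD R0, [R3] → R0=M[4]=-8
ADD R1, R0 → R1=5+(-8)=-3
ADD R3, 4 → R3=4+4=8
SUB R6, 1 → R6=8-1=7
CMP R6, 6  (cmp 7,6)
JGT L1: taken
LOAD R0, [R3] → R0=M[8]=3
ADD R1, R0 → R1=(-3)+3=0
ADD R3, 4 → R3=8+4=12
SUB R6, 1 → R6=7-1=6
CMP R6, 6  (cmp 6,6)
JGT L1: not taken
halt.
Total executed instructions: 23.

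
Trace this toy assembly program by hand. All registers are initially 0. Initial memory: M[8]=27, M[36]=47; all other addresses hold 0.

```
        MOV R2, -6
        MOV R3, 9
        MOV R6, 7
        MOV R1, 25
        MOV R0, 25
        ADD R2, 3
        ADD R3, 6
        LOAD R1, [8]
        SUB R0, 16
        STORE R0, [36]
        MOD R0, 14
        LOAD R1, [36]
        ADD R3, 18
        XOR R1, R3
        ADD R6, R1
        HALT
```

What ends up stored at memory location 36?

after MOV R2, -6: R2=-6
after MOV R3, 9: R3=9
after MOV R6, 7: R6=7
after MOV R1, 25: R1=25
after MOV R0, 25: R0=25
after ADD R2, 3: R2=(-6)+3=-3
after ADD R3, 6: R3=9+6=15
after LOAD R1, [8]: R1=M[8]=27
after SUB R0, 16: R0=25-16=9
STORE R0, [36] → M[36]=9
after MOD R0, 14: R0=9%14=9
after LOAD R1, [36]: R1=M[36]=9
after ADD R3, 18: R3=15+18=33
after XOR R1, R3: R1=9^33=40
after ADD R6, R1: R6=7+40=47
halt.

9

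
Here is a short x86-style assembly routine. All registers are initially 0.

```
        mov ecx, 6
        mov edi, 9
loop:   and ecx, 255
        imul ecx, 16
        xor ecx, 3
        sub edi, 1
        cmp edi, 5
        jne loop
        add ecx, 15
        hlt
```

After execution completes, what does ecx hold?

mov ecx, 6 → ecx=6
mov edi, 9 → edi=9
and ecx, 255 → ecx=6&255=6
imul ecx, 16 → ecx=6*16=96
xor ecx, 3 → ecx=96^3=99
sub edi, 1 → edi=9-1=8
cmp edi, 5  (cmp 8,5)
jne loop: taken
and ecx, 255 → ecx=99&255=99
imul ecx, 16 → ecx=99*16=1584
xor ecx, 3 → ecx=1584^3=1587
sub edi, 1 → edi=8-1=7
cmp edi, 5  (cmp 7,5)
jne loop: taken
and ecx, 255 → ecx=1587&255=51
imul ecx, 16 → ecx=51*16=816
xor ecx, 3 → ecx=816^3=819
sub edi, 1 → edi=7-1=6
cmp edi, 5  (cmp 6,5)
jne loop: taken
and ecx, 255 → ecx=819&255=51
imul ecx, 16 → ecx=51*16=816
xor ecx, 3 → ecx=816^3=819
sub edi, 1 → edi=6-1=5
cmp edi, 5  (cmp 5,5)
jne loop: not taken
add ecx, 15 → ecx=819+15=834
halt.

834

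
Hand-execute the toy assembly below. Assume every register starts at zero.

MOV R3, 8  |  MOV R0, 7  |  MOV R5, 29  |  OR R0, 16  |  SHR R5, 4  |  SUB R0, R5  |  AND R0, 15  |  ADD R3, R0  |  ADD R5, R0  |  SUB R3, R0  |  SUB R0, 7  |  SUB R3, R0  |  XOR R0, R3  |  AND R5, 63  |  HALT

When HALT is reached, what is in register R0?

R3=8
R0=7
R5=29
R0=7|16=23
R5=29>>4=1
R0=23-1=22
R0=22&15=6
R3=8+6=14
R5=1+6=7
R3=14-6=8
R0=6-7=-1
R3=8-(-1)=9
R0=(-1)^9=-10
R5=7&63=7
halt.

-10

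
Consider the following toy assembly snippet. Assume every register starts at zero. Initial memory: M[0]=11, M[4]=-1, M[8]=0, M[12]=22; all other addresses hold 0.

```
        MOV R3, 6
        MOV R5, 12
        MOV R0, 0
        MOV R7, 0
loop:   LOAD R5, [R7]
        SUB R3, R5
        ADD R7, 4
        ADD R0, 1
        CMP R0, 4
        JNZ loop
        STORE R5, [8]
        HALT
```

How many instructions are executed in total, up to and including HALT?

30

after MOV R3, 6: R3=6
after MOV R5, 12: R5=12
after MOV R0, 0: R0=0
after MOV R7, 0: R7=0
after LOAD R5, [R7]: R5=M[0]=11
after SUB R3, R5: R3=6-11=-5
after ADD R7, 4: R7=0+4=4
after ADD R0, 1: R0=0+1=1
CMP R0, 4  (cmp 1,4)
JNZ loop: taken
after LOAD R5, [R7]: R5=M[4]=-1
after SUB R3, R5: R3=(-5)-(-1)=-4
after ADD R7, 4: R7=4+4=8
after ADD R0, 1: R0=1+1=2
CMP R0, 4  (cmp 2,4)
JNZ loop: taken
after LOAD R5, [R7]: R5=M[8]=0
after SUB R3, R5: R3=(-4)-0=-4
after ADD R7, 4: R7=8+4=12
after ADD R0, 1: R0=2+1=3
CMP R0, 4  (cmp 3,4)
JNZ loop: taken
after LOAD R5, [R7]: R5=M[12]=22
after SUB R3, R5: R3=(-4)-22=-26
after ADD R7, 4: R7=12+4=16
after ADD R0, 1: R0=3+1=4
CMP R0, 4  (cmp 4,4)
JNZ loop: not taken
STORE R5, [8] → M[8]=22
halt.
Total executed instructions: 30.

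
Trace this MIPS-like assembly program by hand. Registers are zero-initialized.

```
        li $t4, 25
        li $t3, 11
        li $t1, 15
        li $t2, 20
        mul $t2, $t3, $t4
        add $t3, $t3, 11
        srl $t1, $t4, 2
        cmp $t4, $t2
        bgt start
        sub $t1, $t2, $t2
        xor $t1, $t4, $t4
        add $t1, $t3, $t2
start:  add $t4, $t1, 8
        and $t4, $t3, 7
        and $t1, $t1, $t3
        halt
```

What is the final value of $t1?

after li $t4, 25: $t4=25
after li $t3, 11: $t3=11
after li $t1, 15: $t1=15
after li $t2, 20: $t2=20
after mul $t2, $t3, $t4: $t2=11*25=275
after add $t3, $t3, 11: $t3=11+11=22
after srl $t1, $t4, 2: $t1=25>>2=6
cmp $t4, $t2  (cmp 25,275)
bgt start: not taken
after sub $t1, $t2, $t2: $t1=275-275=0
after xor $t1, $t4, $t4: $t1=25^25=0
after add $t1, $t3, $t2: $t1=22+275=297
after add $t4, $t1, 8: $t4=297+8=305
after and $t4, $t3, 7: $t4=22&7=6
after and $t1, $t1, $t3: $t1=297&22=0
halt.

0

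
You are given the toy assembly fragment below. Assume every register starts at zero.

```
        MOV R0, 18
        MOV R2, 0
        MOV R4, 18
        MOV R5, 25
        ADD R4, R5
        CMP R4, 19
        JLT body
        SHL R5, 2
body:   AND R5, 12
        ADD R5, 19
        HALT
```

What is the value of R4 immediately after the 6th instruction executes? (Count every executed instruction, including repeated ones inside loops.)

43

after MOV R0, 18: R0=18
after MOV R2, 0: R2=0
after MOV R4, 18: R4=18
after MOV R5, 25: R5=25
after ADD R4, R5: R4=18+25=43
CMP R4, 19  (cmp 43,19)
After step 6: R4 = 43.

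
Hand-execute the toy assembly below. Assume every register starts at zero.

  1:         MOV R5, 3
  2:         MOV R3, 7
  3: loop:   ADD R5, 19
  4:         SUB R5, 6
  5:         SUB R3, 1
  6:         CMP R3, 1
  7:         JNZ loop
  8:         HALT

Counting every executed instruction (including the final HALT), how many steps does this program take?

MOV R5, 3 → R5=3
MOV R3, 7 → R3=7
ADD R5, 19 → R5=3+19=22
SUB R5, 6 → R5=22-6=16
SUB R3, 1 → R3=7-1=6
CMP R3, 1  (cmp 6,1)
JNZ loop: taken
ADD R5, 19 → R5=16+19=35
SUB R5, 6 → R5=35-6=29
SUB R3, 1 → R3=6-1=5
CMP R3, 1  (cmp 5,1)
JNZ loop: taken
ADD R5, 19 → R5=29+19=48
SUB R5, 6 → R5=48-6=42
SUB R3, 1 → R3=5-1=4
CMP R3, 1  (cmp 4,1)
JNZ loop: taken
ADD R5, 19 → R5=42+19=61
SUB R5, 6 → R5=61-6=55
SUB R3, 1 → R3=4-1=3
CMP R3, 1  (cmp 3,1)
JNZ loop: taken
ADD R5, 19 → R5=55+19=74
SUB R5, 6 → R5=74-6=68
SUB R3, 1 → R3=3-1=2
CMP R3, 1  (cmp 2,1)
JNZ loop: taken
ADD R5, 19 → R5=68+19=87
SUB R5, 6 → R5=87-6=81
SUB R3, 1 → R3=2-1=1
CMP R3, 1  (cmp 1,1)
JNZ loop: not taken
halt.
Total executed instructions: 33.

33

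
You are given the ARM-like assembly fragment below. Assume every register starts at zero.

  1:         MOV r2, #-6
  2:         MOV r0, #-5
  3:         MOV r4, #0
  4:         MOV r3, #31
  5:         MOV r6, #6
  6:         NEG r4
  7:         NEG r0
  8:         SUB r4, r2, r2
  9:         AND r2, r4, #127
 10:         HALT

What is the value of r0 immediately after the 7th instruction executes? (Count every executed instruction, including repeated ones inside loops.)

5

MOV r2, #-6 → r2=-6
MOV r0, #-5 → r0=-5
MOV r4, #0 → r4=0
MOV r3, #31 → r3=31
MOV r6, #6 → r6=6
NEG r4 → r4=-(0)=0
NEG r0 → r0=-(-5)=5
After step 7: r0 = 5.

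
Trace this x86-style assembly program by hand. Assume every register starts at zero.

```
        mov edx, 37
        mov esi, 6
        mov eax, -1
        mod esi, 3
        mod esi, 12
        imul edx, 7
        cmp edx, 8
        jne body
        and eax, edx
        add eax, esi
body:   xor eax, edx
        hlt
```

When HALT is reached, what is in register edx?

after mov edx, 37: edx=37
after mov esi, 6: esi=6
after mov eax, -1: eax=-1
after mod esi, 3: esi=6%3=0
after mod esi, 12: esi=0%12=0
after imul edx, 7: edx=37*7=259
cmp edx, 8  (cmp 259,8)
jne body: taken
after xor eax, edx: eax=(-1)^259=-260
halt.

259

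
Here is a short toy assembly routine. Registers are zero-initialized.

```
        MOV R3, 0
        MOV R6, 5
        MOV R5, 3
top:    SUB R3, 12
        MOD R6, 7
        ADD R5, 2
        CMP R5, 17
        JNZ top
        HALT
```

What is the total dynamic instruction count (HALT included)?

after MOV R3, 0: R3=0
after MOV R6, 5: R6=5
after MOV R5, 3: R5=3
after SUB R3, 12: R3=0-12=-12
after MOD R6, 7: R6=5%7=5
after ADD R5, 2: R5=3+2=5
CMP R5, 17  (cmp 5,17)
JNZ top: taken
after SUB R3, 12: R3=(-12)-12=-24
after MOD R6, 7: R6=5%7=5
after ADD R5, 2: R5=5+2=7
CMP R5, 17  (cmp 7,17)
JNZ top: taken
after SUB R3, 12: R3=(-24)-12=-36
after MOD R6, 7: R6=5%7=5
after ADD R5, 2: R5=7+2=9
CMP R5, 17  (cmp 9,17)
JNZ top: taken
after SUB R3, 12: R3=(-36)-12=-48
after MOD R6, 7: R6=5%7=5
after ADD R5, 2: R5=9+2=11
CMP R5, 17  (cmp 11,17)
JNZ top: taken
after SUB R3, 12: R3=(-48)-12=-60
after MOD R6, 7: R6=5%7=5
after ADD R5, 2: R5=11+2=13
CMP R5, 17  (cmp 13,17)
JNZ top: taken
after SUB R3, 12: R3=(-60)-12=-72
after MOD R6, 7: R6=5%7=5
after ADD R5, 2: R5=13+2=15
CMP R5, 17  (cmp 15,17)
JNZ top: taken
after SUB R3, 12: R3=(-72)-12=-84
after MOD R6, 7: R6=5%7=5
after ADD R5, 2: R5=15+2=17
CMP R5, 17  (cmp 17,17)
JNZ top: not taken
halt.
Total executed instructions: 39.

39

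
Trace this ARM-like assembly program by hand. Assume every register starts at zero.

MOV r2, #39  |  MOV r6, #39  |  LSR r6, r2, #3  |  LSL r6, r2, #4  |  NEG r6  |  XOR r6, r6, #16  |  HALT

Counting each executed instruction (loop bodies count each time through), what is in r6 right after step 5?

r2=39
r6=39
r6=39>>3=4
r6=39<<4=624
r6=-(624)=-624
After step 5: r6 = -624.

-624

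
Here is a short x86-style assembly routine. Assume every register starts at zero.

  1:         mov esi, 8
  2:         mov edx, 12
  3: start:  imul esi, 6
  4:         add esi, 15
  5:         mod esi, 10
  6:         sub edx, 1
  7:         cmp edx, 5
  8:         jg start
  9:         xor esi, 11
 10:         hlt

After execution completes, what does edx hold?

5

after mov esi, 8: esi=8
after mov edx, 12: edx=12
after imul esi, 6: esi=8*6=48
after add esi, 15: esi=48+15=63
after mod esi, 10: esi=63%10=3
after sub edx, 1: edx=12-1=11
cmp edx, 5  (cmp 11,5)
jg start: taken
after imul esi, 6: esi=3*6=18
after add esi, 15: esi=18+15=33
after mod esi, 10: esi=33%10=3
after sub edx, 1: edx=11-1=10
cmp edx, 5  (cmp 10,5)
jg start: taken
after imul esi, 6: esi=3*6=18
after add esi, 15: esi=18+15=33
after mod esi, 10: esi=33%10=3
after sub edx, 1: edx=10-1=9
cmp edx, 5  (cmp 9,5)
jg start: taken
after imul esi, 6: esi=3*6=18
after add esi, 15: esi=18+15=33
after mod esi, 10: esi=33%10=3
after sub edx, 1: edx=9-1=8
cmp edx, 5  (cmp 8,5)
jg start: taken
after imul esi, 6: esi=3*6=18
after add esi, 15: esi=18+15=33
after mod esi, 10: esi=33%10=3
after sub edx, 1: edx=8-1=7
cmp edx, 5  (cmp 7,5)
jg start: taken
after imul esi, 6: esi=3*6=18
after add esi, 15: esi=18+15=33
after mod esi, 10: esi=33%10=3
after sub edx, 1: edx=7-1=6
cmp edx, 5  (cmp 6,5)
jg start: taken
after imul esi, 6: esi=3*6=18
after add esi, 15: esi=18+15=33
after mod esi, 10: esi=33%10=3
after sub edx, 1: edx=6-1=5
cmp edx, 5  (cmp 5,5)
jg start: not taken
after xor esi, 11: esi=3^11=8
halt.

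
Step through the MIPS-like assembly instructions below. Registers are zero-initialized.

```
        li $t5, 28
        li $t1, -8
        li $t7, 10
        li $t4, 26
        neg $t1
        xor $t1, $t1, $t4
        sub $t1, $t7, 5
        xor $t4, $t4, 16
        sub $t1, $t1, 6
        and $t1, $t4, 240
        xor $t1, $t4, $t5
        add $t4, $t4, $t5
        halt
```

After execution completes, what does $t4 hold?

li $t5, 28 → $t5=28
li $t1, -8 → $t1=-8
li $t7, 10 → $t7=10
li $t4, 26 → $t4=26
neg $t1 → $t1=-(-8)=8
xor $t1, $t1, $t4 → $t1=8^26=18
sub $t1, $t7, 5 → $t1=10-5=5
xor $t4, $t4, 16 → $t4=26^16=10
sub $t1, $t1, 6 → $t1=5-6=-1
and $t1, $t4, 240 → $t1=10&240=0
xor $t1, $t4, $t5 → $t1=10^28=22
add $t4, $t4, $t5 → $t4=10+28=38
halt.

38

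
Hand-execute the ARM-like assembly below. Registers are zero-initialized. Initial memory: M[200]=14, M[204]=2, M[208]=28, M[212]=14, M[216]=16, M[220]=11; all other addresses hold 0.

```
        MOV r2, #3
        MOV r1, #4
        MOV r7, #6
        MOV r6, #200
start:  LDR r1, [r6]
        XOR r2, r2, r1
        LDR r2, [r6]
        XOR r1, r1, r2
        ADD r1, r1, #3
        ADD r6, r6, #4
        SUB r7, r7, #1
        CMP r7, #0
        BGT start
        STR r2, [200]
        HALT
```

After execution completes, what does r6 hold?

r2=3
r1=4
r7=6
r6=200
r1=M[200]=14
r2=3^14=13
r2=M[200]=14
r1=14^14=0
r1=0+3=3
r6=200+4=204
r7=6-1=5
CMP r7, #0  (cmp 5,0)
BGT start: taken
r1=M[204]=2
r2=14^2=12
r2=M[204]=2
r1=2^2=0
r1=0+3=3
r6=204+4=208
r7=5-1=4
CMP r7, #0  (cmp 4,0)
BGT start: taken
r1=M[208]=28
r2=2^28=30
r2=M[208]=28
r1=28^28=0
r1=0+3=3
r6=208+4=212
r7=4-1=3
CMP r7, #0  (cmp 3,0)
BGT start: taken
r1=M[212]=14
r2=28^14=18
r2=M[212]=14
r1=14^14=0
r1=0+3=3
r6=212+4=216
r7=3-1=2
CMP r7, #0  (cmp 2,0)
BGT start: taken
r1=M[216]=16
r2=14^16=30
r2=M[216]=16
r1=16^16=0
r1=0+3=3
r6=216+4=220
r7=2-1=1
CMP r7, #0  (cmp 1,0)
BGT start: taken
r1=M[220]=11
r2=16^11=27
r2=M[220]=11
r1=11^11=0
r1=0+3=3
r6=220+4=224
r7=1-1=0
CMP r7, #0  (cmp 0,0)
BGT start: not taken
STR r2, [200] → M[200]=11
halt.

224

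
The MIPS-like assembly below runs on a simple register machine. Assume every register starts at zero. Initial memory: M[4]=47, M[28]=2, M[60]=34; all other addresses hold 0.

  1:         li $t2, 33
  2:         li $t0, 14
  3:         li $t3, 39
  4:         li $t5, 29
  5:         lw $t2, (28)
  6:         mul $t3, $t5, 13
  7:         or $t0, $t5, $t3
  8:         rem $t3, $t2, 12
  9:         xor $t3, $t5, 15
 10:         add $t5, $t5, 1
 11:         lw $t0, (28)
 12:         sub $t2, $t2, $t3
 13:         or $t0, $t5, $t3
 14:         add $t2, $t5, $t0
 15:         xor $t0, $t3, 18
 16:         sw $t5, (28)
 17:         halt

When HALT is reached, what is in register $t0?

0

$t2=33
$t0=14
$t3=39
$t5=29
$t2=M[28]=2
$t3=29*13=377
$t0=29|377=381
$t3=2%12=2
$t3=29^15=18
$t5=29+1=30
$t0=M[28]=2
$t2=2-18=-16
$t0=30|18=30
$t2=30+30=60
$t0=18^18=0
sw $t5, (28) → M[28]=30
halt.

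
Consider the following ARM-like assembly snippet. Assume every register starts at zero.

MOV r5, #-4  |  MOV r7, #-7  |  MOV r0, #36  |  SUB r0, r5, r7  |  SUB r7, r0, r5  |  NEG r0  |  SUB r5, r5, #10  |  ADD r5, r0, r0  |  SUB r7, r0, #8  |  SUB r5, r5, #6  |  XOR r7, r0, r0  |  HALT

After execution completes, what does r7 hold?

MOV r5, #-4 → r5=-4
MOV r7, #-7 → r7=-7
MOV r0, #36 → r0=36
SUB r0, r5, r7 → r0=(-4)-(-7)=3
SUB r7, r0, r5 → r7=3-(-4)=7
NEG r0 → r0=-(3)=-3
SUB r5, r5, #10 → r5=(-4)-10=-14
ADD r5, r0, r0 → r5=(-3)+(-3)=-6
SUB r7, r0, #8 → r7=(-3)-8=-11
SUB r5, r5, #6 → r5=(-6)-6=-12
XOR r7, r0, r0 → r7=(-3)^(-3)=0
halt.

0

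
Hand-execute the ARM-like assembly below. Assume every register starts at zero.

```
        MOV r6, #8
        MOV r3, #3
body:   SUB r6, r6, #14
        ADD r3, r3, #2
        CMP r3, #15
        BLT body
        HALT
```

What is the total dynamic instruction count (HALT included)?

r6=8
r3=3
r6=8-14=-6
r3=3+2=5
CMP r3, #15  (cmp 5,15)
BLT body: taken
r6=(-6)-14=-20
r3=5+2=7
CMP r3, #15  (cmp 7,15)
BLT body: taken
r6=(-20)-14=-34
r3=7+2=9
CMP r3, #15  (cmp 9,15)
BLT body: taken
r6=(-34)-14=-48
r3=9+2=11
CMP r3, #15  (cmp 11,15)
BLT body: taken
r6=(-48)-14=-62
r3=11+2=13
CMP r3, #15  (cmp 13,15)
BLT body: taken
r6=(-62)-14=-76
r3=13+2=15
CMP r3, #15  (cmp 15,15)
BLT body: not taken
halt.
Total executed instructions: 27.

27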